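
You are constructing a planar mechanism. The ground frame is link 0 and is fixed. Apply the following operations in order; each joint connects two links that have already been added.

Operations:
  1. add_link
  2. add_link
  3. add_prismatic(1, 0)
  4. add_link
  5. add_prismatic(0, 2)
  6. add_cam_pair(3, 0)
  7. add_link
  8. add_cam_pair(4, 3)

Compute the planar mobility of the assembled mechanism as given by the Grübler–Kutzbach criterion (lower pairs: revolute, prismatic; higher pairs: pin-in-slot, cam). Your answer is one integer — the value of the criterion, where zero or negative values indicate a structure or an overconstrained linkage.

M = 6

ground; <1,0,0>
#1 <2,0,0>
#2 <3,0,0>
P:1↔0 J1 <3,1,0>
#3 <4,1,0>
P:0↔2 J1 <4,2,0>
C:3↔0 J2 <4,2,1>
#4 <5,2,1>
C:4↔3 J2 <5,2,2>
3×4 − 2×2 − 1×2 = 6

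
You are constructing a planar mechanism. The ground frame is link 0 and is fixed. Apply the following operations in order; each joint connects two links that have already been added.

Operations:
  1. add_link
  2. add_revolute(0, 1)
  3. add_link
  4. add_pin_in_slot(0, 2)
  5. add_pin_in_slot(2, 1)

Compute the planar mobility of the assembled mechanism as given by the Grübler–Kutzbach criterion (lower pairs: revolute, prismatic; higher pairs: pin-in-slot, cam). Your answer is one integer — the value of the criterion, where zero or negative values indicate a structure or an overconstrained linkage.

M = 2

L=1 J1=0 J2=0
add link → L=2 J1=0 J2=0
R@0,1 dof=1 J1 → L=2 J1=1 J2=0
add link → L=3 J1=1 J2=0
PS@0,2 dof=2 J2 → L=3 J1=1 J2=1
PS@2,1 dof=2 J2 → L=3 J1=1 J2=2
M=3(L−1)−2J1−J2=3·2−2·1−2=2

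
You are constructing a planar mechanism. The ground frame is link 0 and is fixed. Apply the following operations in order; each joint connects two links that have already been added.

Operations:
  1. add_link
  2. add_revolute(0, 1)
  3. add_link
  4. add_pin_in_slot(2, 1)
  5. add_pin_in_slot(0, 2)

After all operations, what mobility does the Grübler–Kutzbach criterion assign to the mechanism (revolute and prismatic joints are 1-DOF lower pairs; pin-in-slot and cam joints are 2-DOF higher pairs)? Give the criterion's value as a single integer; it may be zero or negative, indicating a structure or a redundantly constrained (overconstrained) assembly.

(L,J1,J2)=(1,0,0); link0 fixed
link1: (2,0,0)
R 0-1 [J1]: (2,1,0)
link2: (3,1,0)
PS 2-1 [J2]: (3,1,1)
PS 0-2 [J2]: (3,1,2)
Grübler: 3·2 − 2·1 − 2 = 2

M = 2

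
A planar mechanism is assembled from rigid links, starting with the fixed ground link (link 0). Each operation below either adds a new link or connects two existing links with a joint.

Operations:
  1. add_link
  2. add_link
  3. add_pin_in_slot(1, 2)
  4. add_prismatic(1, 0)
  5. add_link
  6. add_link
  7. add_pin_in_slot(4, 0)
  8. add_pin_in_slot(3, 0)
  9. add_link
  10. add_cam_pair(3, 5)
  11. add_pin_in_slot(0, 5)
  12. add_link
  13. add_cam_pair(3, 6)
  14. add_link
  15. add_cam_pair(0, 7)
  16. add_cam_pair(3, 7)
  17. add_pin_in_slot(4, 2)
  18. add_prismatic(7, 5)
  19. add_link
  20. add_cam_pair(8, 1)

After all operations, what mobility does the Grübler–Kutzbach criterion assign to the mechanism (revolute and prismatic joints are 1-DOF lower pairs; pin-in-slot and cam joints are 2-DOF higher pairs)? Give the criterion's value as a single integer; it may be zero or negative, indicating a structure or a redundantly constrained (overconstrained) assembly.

M = 10

L=1 J1=0 J2=0
add link → L=2 J1=0 J2=0
add link → L=3 J1=0 J2=0
PS@1,2 dof=2 J2 → L=3 J1=0 J2=1
P@1,0 dof=1 J1 → L=3 J1=1 J2=1
add link → L=4 J1=1 J2=1
add link → L=5 J1=1 J2=1
PS@4,0 dof=2 J2 → L=5 J1=1 J2=2
PS@3,0 dof=2 J2 → L=5 J1=1 J2=3
add link → L=6 J1=1 J2=3
C@3,5 dof=2 J2 → L=6 J1=1 J2=4
PS@0,5 dof=2 J2 → L=6 J1=1 J2=5
add link → L=7 J1=1 J2=5
C@3,6 dof=2 J2 → L=7 J1=1 J2=6
add link → L=8 J1=1 J2=6
C@0,7 dof=2 J2 → L=8 J1=1 J2=7
C@3,7 dof=2 J2 → L=8 J1=1 J2=8
PS@4,2 dof=2 J2 → L=8 J1=1 J2=9
P@7,5 dof=1 J1 → L=8 J1=2 J2=9
add link → L=9 J1=2 J2=9
C@8,1 dof=2 J2 → L=9 J1=2 J2=10
M=3(L−1)−2J1−J2=3·8−2·2−10=10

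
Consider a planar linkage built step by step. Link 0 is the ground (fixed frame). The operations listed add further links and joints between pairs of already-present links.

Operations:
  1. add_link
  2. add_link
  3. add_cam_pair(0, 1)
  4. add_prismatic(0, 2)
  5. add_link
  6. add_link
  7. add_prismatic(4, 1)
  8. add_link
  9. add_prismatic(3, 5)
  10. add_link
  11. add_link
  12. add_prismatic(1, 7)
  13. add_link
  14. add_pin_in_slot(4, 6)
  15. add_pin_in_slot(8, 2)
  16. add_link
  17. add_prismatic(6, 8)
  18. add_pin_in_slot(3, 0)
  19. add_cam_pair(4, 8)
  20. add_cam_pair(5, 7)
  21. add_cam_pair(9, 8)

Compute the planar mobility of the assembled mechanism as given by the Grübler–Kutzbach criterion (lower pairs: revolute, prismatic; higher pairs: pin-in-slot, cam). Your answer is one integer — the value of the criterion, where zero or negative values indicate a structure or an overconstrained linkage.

ground; <1,0,0>
#1 <2,0,0>
#2 <3,0,0>
C:0↔1 J2 <3,0,1>
P:0↔2 J1 <3,1,1>
#3 <4,1,1>
#4 <5,1,1>
P:4↔1 J1 <5,2,1>
#5 <6,2,1>
P:3↔5 J1 <6,3,1>
#6 <7,3,1>
#7 <8,3,1>
P:1↔7 J1 <8,4,1>
#8 <9,4,1>
PS:4↔6 J2 <9,4,2>
PS:8↔2 J2 <9,4,3>
#9 <10,4,3>
P:6↔8 J1 <10,5,3>
PS:3↔0 J2 <10,5,4>
C:4↔8 J2 <10,5,5>
C:5↔7 J2 <10,5,6>
C:9↔8 J2 <10,5,7>
3×9 − 2×5 − 1×7 = 10

M = 10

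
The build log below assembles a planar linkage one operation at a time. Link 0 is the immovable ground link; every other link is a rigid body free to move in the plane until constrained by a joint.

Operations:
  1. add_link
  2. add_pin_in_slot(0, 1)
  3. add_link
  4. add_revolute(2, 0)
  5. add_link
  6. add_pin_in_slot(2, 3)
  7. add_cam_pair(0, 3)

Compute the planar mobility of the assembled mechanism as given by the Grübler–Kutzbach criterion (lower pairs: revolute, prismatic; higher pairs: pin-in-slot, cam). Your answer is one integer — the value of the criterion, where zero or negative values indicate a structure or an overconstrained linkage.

M = 4

link 0 = ground. State L|J1|J2 = 1|0|0
+link1  2|0|0
PS(0,1) f=2→J2  2|0|1
+link2  3|0|1
R(2,0) f=1→J1  3|1|1
+link3  4|1|1
PS(2,3) f=2→J2  4|1|2
C(0,3) f=2→J2  4|1|3
M = 3(4−1)−2·1−3 = 9−2−3 = 4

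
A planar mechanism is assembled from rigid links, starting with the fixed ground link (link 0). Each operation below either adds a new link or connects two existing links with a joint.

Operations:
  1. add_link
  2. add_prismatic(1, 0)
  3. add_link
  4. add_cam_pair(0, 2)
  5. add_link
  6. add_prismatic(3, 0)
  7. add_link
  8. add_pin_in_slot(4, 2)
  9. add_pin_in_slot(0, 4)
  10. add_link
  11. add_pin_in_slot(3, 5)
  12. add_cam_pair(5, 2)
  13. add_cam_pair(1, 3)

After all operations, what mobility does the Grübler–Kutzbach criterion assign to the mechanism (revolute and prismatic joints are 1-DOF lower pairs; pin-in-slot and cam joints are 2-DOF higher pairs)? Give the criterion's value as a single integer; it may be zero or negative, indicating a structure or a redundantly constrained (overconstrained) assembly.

ground; <1,0,0>
#1 <2,0,0>
P:1↔0 J1 <2,1,0>
#2 <3,1,0>
C:0↔2 J2 <3,1,1>
#3 <4,1,1>
P:3↔0 J1 <4,2,1>
#4 <5,2,1>
PS:4↔2 J2 <5,2,2>
PS:0↔4 J2 <5,2,3>
#5 <6,2,3>
PS:3↔5 J2 <6,2,4>
C:5↔2 J2 <6,2,5>
C:1↔3 J2 <6,2,6>
3×5 − 2×2 − 1×6 = 5

M = 5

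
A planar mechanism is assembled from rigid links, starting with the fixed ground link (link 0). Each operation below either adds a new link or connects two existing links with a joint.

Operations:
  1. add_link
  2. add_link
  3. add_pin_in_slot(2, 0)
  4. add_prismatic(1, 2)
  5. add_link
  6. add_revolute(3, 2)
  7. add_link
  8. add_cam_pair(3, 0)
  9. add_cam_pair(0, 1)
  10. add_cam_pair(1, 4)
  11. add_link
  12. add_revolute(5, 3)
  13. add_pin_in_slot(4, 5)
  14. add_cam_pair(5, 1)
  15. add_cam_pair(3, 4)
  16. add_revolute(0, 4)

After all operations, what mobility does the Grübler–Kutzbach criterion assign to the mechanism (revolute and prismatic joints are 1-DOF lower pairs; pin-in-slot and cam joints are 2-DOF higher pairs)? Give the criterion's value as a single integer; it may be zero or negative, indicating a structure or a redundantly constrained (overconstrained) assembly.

[1;0;0] (link 0 is ground)
L+ [2;0;0]
L+ [3;0;0]
PS(2,0)∈J2 [3;0;1]
P(1,2)∈J1 [3;1;1]
L+ [4;1;1]
R(3,2)∈J1 [4;2;1]
L+ [5;2;1]
C(3,0)∈J2 [5;2;2]
C(0,1)∈J2 [5;2;3]
C(1,4)∈J2 [5;2;4]
L+ [6;2;4]
R(5,3)∈J1 [6;3;4]
PS(4,5)∈J2 [6;3;5]
C(5,1)∈J2 [6;3;6]
C(3,4)∈J2 [6;3;7]
R(0,4)∈J1 [6;4;7]
mobility = 15 − 8 − 7 = 0

M = 0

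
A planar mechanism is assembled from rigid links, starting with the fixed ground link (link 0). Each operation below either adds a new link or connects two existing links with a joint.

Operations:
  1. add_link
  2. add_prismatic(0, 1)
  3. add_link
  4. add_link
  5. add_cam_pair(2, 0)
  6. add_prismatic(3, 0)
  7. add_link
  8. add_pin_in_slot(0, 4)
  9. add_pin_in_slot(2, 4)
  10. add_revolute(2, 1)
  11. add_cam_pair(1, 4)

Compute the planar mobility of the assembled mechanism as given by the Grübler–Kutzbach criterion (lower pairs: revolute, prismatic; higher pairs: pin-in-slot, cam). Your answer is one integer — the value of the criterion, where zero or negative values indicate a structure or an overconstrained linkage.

L=1 J1=0 J2=0
add link → L=2 J1=0 J2=0
P@0,1 dof=1 J1 → L=2 J1=1 J2=0
add link → L=3 J1=1 J2=0
add link → L=4 J1=1 J2=0
C@2,0 dof=2 J2 → L=4 J1=1 J2=1
P@3,0 dof=1 J1 → L=4 J1=2 J2=1
add link → L=5 J1=2 J2=1
PS@0,4 dof=2 J2 → L=5 J1=2 J2=2
PS@2,4 dof=2 J2 → L=5 J1=2 J2=3
R@2,1 dof=1 J1 → L=5 J1=3 J2=3
C@1,4 dof=2 J2 → L=5 J1=3 J2=4
M=3(L−1)−2J1−J2=3·4−2·3−4=2

M = 2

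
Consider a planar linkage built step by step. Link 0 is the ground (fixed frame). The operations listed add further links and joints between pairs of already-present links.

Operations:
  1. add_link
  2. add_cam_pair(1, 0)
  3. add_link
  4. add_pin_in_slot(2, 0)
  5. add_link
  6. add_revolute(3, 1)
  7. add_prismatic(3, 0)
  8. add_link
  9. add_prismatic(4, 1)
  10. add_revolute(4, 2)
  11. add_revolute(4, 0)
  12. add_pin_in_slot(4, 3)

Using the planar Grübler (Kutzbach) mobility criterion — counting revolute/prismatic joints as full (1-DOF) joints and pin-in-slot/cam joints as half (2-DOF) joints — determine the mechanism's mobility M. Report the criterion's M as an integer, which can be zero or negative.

(L,J1,J2)=(1,0,0); link0 fixed
link1: (2,0,0)
C 1-0 [J2]: (2,0,1)
link2: (3,0,1)
PS 2-0 [J2]: (3,0,2)
link3: (4,0,2)
R 3-1 [J1]: (4,1,2)
P 3-0 [J1]: (4,2,2)
link4: (5,2,2)
P 4-1 [J1]: (5,3,2)
R 4-2 [J1]: (5,4,2)
R 4-0 [J1]: (5,5,2)
PS 4-3 [J2]: (5,5,3)
Grübler: 3·4 − 2·5 − 3 = -1

M = -1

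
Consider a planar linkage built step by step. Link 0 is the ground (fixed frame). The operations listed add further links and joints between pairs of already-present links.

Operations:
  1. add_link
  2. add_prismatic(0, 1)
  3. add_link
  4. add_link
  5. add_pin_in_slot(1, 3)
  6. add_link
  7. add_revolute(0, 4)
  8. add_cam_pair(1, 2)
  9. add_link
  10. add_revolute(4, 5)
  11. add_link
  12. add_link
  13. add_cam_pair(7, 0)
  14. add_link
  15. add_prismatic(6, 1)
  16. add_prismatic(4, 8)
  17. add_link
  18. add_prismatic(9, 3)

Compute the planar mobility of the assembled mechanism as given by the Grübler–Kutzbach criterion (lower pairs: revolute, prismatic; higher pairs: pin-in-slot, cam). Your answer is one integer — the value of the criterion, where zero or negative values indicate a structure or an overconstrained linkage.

link 0 = ground. State L|J1|J2 = 1|0|0
+link1  2|0|0
P(0,1) f=1→J1  2|1|0
+link2  3|1|0
+link3  4|1|0
PS(1,3) f=2→J2  4|1|1
+link4  5|1|1
R(0,4) f=1→J1  5|2|1
C(1,2) f=2→J2  5|2|2
+link5  6|2|2
R(4,5) f=1→J1  6|3|2
+link6  7|3|2
+link7  8|3|2
C(7,0) f=2→J2  8|3|3
+link8  9|3|3
P(6,1) f=1→J1  9|4|3
P(4,8) f=1→J1  9|5|3
+link9  10|5|3
P(9,3) f=1→J1  10|6|3
M = 3(10−1)−2·6−3 = 27−12−3 = 12

M = 12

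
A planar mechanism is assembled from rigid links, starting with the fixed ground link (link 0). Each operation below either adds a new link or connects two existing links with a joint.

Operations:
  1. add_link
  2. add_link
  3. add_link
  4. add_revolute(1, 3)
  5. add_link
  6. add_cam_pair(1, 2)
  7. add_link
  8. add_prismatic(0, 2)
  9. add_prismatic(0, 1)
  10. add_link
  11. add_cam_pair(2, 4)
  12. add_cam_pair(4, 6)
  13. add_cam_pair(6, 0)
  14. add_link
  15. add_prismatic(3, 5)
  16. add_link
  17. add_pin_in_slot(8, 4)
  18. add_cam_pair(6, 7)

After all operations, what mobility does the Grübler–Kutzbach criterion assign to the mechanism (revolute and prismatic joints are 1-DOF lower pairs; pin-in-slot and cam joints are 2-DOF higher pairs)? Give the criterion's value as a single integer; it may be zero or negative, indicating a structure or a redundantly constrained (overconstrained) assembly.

[1;0;0] (link 0 is ground)
L+ [2;0;0]
L+ [3;0;0]
L+ [4;0;0]
R(1,3)∈J1 [4;1;0]
L+ [5;1;0]
C(1,2)∈J2 [5;1;1]
L+ [6;1;1]
P(0,2)∈J1 [6;2;1]
P(0,1)∈J1 [6;3;1]
L+ [7;3;1]
C(2,4)∈J2 [7;3;2]
C(4,6)∈J2 [7;3;3]
C(6,0)∈J2 [7;3;4]
L+ [8;3;4]
P(3,5)∈J1 [8;4;4]
L+ [9;4;4]
PS(8,4)∈J2 [9;4;5]
C(6,7)∈J2 [9;4;6]
mobility = 24 − 8 − 6 = 10

M = 10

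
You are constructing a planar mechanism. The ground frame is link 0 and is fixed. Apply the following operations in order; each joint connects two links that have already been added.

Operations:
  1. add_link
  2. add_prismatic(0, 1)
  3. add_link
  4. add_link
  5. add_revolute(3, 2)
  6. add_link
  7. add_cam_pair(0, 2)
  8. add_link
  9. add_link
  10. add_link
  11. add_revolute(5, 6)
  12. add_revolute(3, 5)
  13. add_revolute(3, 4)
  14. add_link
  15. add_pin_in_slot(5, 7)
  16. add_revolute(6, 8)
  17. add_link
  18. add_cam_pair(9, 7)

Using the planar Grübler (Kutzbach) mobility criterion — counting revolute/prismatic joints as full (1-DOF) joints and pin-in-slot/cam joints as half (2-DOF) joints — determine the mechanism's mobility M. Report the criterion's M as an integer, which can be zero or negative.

link 0 = ground. State L|J1|J2 = 1|0|0
+link1  2|0|0
P(0,1) f=1→J1  2|1|0
+link2  3|1|0
+link3  4|1|0
R(3,2) f=1→J1  4|2|0
+link4  5|2|0
C(0,2) f=2→J2  5|2|1
+link5  6|2|1
+link6  7|2|1
+link7  8|2|1
R(5,6) f=1→J1  8|3|1
R(3,5) f=1→J1  8|4|1
R(3,4) f=1→J1  8|5|1
+link8  9|5|1
PS(5,7) f=2→J2  9|5|2
R(6,8) f=1→J1  9|6|2
+link9  10|6|2
C(9,7) f=2→J2  10|6|3
M = 3(10−1)−2·6−3 = 27−12−3 = 12

M = 12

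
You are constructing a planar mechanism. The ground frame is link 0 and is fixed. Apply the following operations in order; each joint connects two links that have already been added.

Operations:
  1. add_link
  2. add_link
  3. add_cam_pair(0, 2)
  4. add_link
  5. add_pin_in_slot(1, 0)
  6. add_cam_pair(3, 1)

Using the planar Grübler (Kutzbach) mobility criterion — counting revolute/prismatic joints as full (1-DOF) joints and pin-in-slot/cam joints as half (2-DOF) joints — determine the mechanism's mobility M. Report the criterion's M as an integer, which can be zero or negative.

M = 6

[1;0;0] (link 0 is ground)
L+ [2;0;0]
L+ [3;0;0]
C(0,2)∈J2 [3;0;1]
L+ [4;0;1]
PS(1,0)∈J2 [4;0;2]
C(3,1)∈J2 [4;0;3]
mobility = 9 − 0 − 3 = 6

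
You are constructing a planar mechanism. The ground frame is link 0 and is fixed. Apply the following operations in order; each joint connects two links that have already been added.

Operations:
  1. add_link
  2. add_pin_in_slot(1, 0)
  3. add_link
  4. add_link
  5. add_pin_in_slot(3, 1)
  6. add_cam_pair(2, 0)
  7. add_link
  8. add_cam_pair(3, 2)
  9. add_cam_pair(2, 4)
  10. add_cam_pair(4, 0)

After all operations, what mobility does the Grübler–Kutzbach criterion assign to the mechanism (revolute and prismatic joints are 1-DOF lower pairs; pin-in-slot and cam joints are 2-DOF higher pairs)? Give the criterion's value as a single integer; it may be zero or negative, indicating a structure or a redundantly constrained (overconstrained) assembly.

L=1 J1=0 J2=0
add link → L=2 J1=0 J2=0
PS@1,0 dof=2 J2 → L=2 J1=0 J2=1
add link → L=3 J1=0 J2=1
add link → L=4 J1=0 J2=1
PS@3,1 dof=2 J2 → L=4 J1=0 J2=2
C@2,0 dof=2 J2 → L=4 J1=0 J2=3
add link → L=5 J1=0 J2=3
C@3,2 dof=2 J2 → L=5 J1=0 J2=4
C@2,4 dof=2 J2 → L=5 J1=0 J2=5
C@4,0 dof=2 J2 → L=5 J1=0 J2=6
M=3(L−1)−2J1−J2=3·4−2·0−6=6

M = 6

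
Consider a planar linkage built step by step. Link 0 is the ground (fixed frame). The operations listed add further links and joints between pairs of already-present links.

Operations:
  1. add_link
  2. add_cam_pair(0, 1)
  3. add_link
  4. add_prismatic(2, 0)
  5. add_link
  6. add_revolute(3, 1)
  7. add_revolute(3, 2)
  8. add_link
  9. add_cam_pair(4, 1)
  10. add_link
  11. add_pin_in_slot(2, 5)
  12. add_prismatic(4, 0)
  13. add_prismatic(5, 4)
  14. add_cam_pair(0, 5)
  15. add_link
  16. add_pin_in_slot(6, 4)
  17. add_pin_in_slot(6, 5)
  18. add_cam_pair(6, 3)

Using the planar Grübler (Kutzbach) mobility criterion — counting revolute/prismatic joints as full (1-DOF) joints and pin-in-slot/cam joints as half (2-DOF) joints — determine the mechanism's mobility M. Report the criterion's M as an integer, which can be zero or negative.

ground; <1,0,0>
#1 <2,0,0>
C:0↔1 J2 <2,0,1>
#2 <3,0,1>
P:2↔0 J1 <3,1,1>
#3 <4,1,1>
R:3↔1 J1 <4,2,1>
R:3↔2 J1 <4,3,1>
#4 <5,3,1>
C:4↔1 J2 <5,3,2>
#5 <6,3,2>
PS:2↔5 J2 <6,3,3>
P:4↔0 J1 <6,4,3>
P:5↔4 J1 <6,5,3>
C:0↔5 J2 <6,5,4>
#6 <7,5,4>
PS:6↔4 J2 <7,5,5>
PS:6↔5 J2 <7,5,6>
C:6↔3 J2 <7,5,7>
3×6 − 2×5 − 1×7 = 1

M = 1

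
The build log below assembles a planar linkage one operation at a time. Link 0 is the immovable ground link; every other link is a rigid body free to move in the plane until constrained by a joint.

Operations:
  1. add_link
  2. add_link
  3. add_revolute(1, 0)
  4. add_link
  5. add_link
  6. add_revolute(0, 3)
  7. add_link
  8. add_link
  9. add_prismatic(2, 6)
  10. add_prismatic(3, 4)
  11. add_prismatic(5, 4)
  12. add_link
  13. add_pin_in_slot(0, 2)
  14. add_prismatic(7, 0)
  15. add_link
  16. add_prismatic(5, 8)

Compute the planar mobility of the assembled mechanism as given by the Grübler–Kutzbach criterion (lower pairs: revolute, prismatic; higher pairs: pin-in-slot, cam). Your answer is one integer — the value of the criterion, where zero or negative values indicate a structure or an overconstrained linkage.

link 0 = ground. State L|J1|J2 = 1|0|0
+link1  2|0|0
+link2  3|0|0
R(1,0) f=1→J1  3|1|0
+link3  4|1|0
+link4  5|1|0
R(0,3) f=1→J1  5|2|0
+link5  6|2|0
+link6  7|2|0
P(2,6) f=1→J1  7|3|0
P(3,4) f=1→J1  7|4|0
P(5,4) f=1→J1  7|5|0
+link7  8|5|0
PS(0,2) f=2→J2  8|5|1
P(7,0) f=1→J1  8|6|1
+link8  9|6|1
P(5,8) f=1→J1  9|7|1
M = 3(9−1)−2·7−1 = 24−14−1 = 9

M = 9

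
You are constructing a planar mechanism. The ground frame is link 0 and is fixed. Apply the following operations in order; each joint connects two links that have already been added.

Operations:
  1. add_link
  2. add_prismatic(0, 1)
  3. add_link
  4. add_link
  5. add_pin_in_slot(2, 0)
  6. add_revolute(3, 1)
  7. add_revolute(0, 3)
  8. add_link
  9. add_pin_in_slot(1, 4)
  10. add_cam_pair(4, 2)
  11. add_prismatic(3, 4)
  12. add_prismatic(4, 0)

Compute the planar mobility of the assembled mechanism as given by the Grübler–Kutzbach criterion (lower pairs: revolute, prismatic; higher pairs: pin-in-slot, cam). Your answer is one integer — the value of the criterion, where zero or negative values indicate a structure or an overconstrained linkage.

ground; <1,0,0>
#1 <2,0,0>
P:0↔1 J1 <2,1,0>
#2 <3,1,0>
#3 <4,1,0>
PS:2↔0 J2 <4,1,1>
R:3↔1 J1 <4,2,1>
R:0↔3 J1 <4,3,1>
#4 <5,3,1>
PS:1↔4 J2 <5,3,2>
C:4↔2 J2 <5,3,3>
P:3↔4 J1 <5,4,3>
P:4↔0 J1 <5,5,3>
3×4 − 2×5 − 1×3 = -1

M = -1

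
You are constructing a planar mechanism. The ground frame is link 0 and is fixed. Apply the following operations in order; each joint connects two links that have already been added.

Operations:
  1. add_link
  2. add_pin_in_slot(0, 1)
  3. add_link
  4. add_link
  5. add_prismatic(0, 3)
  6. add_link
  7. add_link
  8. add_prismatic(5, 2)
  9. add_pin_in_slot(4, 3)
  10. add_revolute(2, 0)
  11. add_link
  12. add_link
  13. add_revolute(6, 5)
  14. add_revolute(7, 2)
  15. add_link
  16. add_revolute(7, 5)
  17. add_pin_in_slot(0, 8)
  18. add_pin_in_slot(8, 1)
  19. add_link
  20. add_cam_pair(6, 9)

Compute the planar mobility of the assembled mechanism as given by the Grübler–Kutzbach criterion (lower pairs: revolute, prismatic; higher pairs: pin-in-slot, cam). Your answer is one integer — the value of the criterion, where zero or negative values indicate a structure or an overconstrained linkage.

link 0 = ground. State L|J1|J2 = 1|0|0
+link1  2|0|0
PS(0,1) f=2→J2  2|0|1
+link2  3|0|1
+link3  4|0|1
P(0,3) f=1→J1  4|1|1
+link4  5|1|1
+link5  6|1|1
P(5,2) f=1→J1  6|2|1
PS(4,3) f=2→J2  6|2|2
R(2,0) f=1→J1  6|3|2
+link6  7|3|2
+link7  8|3|2
R(6,5) f=1→J1  8|4|2
R(7,2) f=1→J1  8|5|2
+link8  9|5|2
R(7,5) f=1→J1  9|6|2
PS(0,8) f=2→J2  9|6|3
PS(8,1) f=2→J2  9|6|4
+link9  10|6|4
C(6,9) f=2→J2  10|6|5
M = 3(10−1)−2·6−5 = 27−12−5 = 10

M = 10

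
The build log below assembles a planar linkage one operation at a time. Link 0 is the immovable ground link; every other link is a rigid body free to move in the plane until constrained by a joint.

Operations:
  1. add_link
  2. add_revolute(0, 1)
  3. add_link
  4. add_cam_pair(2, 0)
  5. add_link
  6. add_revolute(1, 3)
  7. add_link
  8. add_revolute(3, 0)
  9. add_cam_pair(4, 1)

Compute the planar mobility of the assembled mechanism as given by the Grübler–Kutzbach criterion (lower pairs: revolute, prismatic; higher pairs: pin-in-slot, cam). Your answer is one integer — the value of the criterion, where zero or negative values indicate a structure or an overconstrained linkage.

M = 4

L=1 J1=0 J2=0
add link → L=2 J1=0 J2=0
R@0,1 dof=1 J1 → L=2 J1=1 J2=0
add link → L=3 J1=1 J2=0
C@2,0 dof=2 J2 → L=3 J1=1 J2=1
add link → L=4 J1=1 J2=1
R@1,3 dof=1 J1 → L=4 J1=2 J2=1
add link → L=5 J1=2 J2=1
R@3,0 dof=1 J1 → L=5 J1=3 J2=1
C@4,1 dof=2 J2 → L=5 J1=3 J2=2
M=3(L−1)−2J1−J2=3·4−2·3−2=4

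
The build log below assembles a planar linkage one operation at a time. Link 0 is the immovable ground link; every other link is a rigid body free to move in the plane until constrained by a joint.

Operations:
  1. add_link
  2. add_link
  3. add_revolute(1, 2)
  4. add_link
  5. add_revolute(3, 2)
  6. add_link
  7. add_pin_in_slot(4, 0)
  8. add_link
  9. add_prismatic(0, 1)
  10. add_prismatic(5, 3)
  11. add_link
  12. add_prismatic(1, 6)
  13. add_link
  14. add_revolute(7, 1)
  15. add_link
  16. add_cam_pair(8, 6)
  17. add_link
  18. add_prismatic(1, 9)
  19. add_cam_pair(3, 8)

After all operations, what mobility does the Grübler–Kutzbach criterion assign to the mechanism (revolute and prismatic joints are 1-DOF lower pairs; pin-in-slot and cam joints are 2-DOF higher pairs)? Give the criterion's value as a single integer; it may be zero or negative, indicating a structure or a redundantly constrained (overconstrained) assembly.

[1;0;0] (link 0 is ground)
L+ [2;0;0]
L+ [3;0;0]
R(1,2)∈J1 [3;1;0]
L+ [4;1;0]
R(3,2)∈J1 [4;2;0]
L+ [5;2;0]
PS(4,0)∈J2 [5;2;1]
L+ [6;2;1]
P(0,1)∈J1 [6;3;1]
P(5,3)∈J1 [6;4;1]
L+ [7;4;1]
P(1,6)∈J1 [7;5;1]
L+ [8;5;1]
R(7,1)∈J1 [8;6;1]
L+ [9;6;1]
C(8,6)∈J2 [9;6;2]
L+ [10;6;2]
P(1,9)∈J1 [10;7;2]
C(3,8)∈J2 [10;7;3]
mobility = 27 − 14 − 3 = 10

M = 10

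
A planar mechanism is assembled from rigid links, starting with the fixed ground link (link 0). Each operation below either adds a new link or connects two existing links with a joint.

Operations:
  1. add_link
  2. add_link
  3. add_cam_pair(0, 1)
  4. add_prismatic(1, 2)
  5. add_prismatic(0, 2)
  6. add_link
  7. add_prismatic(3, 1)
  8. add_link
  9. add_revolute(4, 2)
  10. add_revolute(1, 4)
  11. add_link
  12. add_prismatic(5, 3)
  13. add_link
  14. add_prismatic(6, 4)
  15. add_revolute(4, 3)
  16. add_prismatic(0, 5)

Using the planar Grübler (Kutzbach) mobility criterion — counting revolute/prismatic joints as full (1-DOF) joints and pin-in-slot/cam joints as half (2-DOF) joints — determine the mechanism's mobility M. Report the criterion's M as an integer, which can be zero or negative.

ground; <1,0,0>
#1 <2,0,0>
#2 <3,0,0>
C:0↔1 J2 <3,0,1>
P:1↔2 J1 <3,1,1>
P:0↔2 J1 <3,2,1>
#3 <4,2,1>
P:3↔1 J1 <4,3,1>
#4 <5,3,1>
R:4↔2 J1 <5,4,1>
R:1↔4 J1 <5,5,1>
#5 <6,5,1>
P:5↔3 J1 <6,6,1>
#6 <7,6,1>
P:6↔4 J1 <7,7,1>
R:4↔3 J1 <7,8,1>
P:0↔5 J1 <7,9,1>
3×6 − 2×9 − 1×1 = -1

M = -1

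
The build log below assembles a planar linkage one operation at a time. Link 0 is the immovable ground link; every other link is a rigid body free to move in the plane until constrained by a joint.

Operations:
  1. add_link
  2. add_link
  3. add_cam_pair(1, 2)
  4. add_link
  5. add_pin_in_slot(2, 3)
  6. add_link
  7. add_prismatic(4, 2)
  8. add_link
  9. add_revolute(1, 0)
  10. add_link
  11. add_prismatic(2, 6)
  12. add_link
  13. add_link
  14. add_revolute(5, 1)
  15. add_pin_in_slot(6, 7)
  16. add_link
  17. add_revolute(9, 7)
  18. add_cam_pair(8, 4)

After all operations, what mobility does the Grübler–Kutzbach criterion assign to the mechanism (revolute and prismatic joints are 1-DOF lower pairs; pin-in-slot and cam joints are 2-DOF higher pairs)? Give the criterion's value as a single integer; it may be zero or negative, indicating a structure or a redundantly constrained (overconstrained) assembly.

(L,J1,J2)=(1,0,0); link0 fixed
link1: (2,0,0)
link2: (3,0,0)
C 1-2 [J2]: (3,0,1)
link3: (4,0,1)
PS 2-3 [J2]: (4,0,2)
link4: (5,0,2)
P 4-2 [J1]: (5,1,2)
link5: (6,1,2)
R 1-0 [J1]: (6,2,2)
link6: (7,2,2)
P 2-6 [J1]: (7,3,2)
link7: (8,3,2)
link8: (9,3,2)
R 5-1 [J1]: (9,4,2)
PS 6-7 [J2]: (9,4,3)
link9: (10,4,3)
R 9-7 [J1]: (10,5,3)
C 8-4 [J2]: (10,5,4)
Grübler: 3·9 − 2·5 − 4 = 13

M = 13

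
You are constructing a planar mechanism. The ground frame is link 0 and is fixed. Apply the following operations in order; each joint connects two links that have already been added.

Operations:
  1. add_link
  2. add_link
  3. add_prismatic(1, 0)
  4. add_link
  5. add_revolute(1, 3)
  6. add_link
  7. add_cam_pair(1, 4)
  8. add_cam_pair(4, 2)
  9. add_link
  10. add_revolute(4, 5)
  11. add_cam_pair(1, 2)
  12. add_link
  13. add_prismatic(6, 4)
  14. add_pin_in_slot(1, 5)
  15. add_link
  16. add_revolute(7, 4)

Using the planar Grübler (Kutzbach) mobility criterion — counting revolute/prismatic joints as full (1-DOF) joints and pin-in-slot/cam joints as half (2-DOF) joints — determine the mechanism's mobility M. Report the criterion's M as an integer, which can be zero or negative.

M = 7

link 0 = ground. State L|J1|J2 = 1|0|0
+link1  2|0|0
+link2  3|0|0
P(1,0) f=1→J1  3|1|0
+link3  4|1|0
R(1,3) f=1→J1  4|2|0
+link4  5|2|0
C(1,4) f=2→J2  5|2|1
C(4,2) f=2→J2  5|2|2
+link5  6|2|2
R(4,5) f=1→J1  6|3|2
C(1,2) f=2→J2  6|3|3
+link6  7|3|3
P(6,4) f=1→J1  7|4|3
PS(1,5) f=2→J2  7|4|4
+link7  8|4|4
R(7,4) f=1→J1  8|5|4
M = 3(8−1)−2·5−4 = 21−10−4 = 7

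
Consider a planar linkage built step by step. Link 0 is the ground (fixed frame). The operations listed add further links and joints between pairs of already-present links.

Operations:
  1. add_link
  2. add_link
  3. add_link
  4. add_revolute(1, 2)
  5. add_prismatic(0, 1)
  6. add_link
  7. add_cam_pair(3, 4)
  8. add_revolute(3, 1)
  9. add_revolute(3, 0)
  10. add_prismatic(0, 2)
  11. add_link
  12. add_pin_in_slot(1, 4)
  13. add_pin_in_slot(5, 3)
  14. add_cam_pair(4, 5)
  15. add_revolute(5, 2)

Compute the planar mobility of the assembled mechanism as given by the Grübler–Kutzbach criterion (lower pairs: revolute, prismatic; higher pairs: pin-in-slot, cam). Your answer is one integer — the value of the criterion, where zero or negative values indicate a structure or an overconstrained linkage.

M = -1

(L,J1,J2)=(1,0,0); link0 fixed
link1: (2,0,0)
link2: (3,0,0)
link3: (4,0,0)
R 1-2 [J1]: (4,1,0)
P 0-1 [J1]: (4,2,0)
link4: (5,2,0)
C 3-4 [J2]: (5,2,1)
R 3-1 [J1]: (5,3,1)
R 3-0 [J1]: (5,4,1)
P 0-2 [J1]: (5,5,1)
link5: (6,5,1)
PS 1-4 [J2]: (6,5,2)
PS 5-3 [J2]: (6,5,3)
C 4-5 [J2]: (6,5,4)
R 5-2 [J1]: (6,6,4)
Grübler: 3·5 − 2·6 − 4 = -1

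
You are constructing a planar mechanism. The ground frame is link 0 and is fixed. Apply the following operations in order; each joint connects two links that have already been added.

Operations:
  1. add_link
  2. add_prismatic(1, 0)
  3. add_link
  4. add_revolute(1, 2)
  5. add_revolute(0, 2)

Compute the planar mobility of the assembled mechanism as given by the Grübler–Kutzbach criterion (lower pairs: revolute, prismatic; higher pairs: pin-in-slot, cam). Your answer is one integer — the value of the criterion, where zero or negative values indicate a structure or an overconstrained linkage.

M = 0

L=1 J1=0 J2=0
add link → L=2 J1=0 J2=0
P@1,0 dof=1 J1 → L=2 J1=1 J2=0
add link → L=3 J1=1 J2=0
R@1,2 dof=1 J1 → L=3 J1=2 J2=0
R@0,2 dof=1 J1 → L=3 J1=3 J2=0
M=3(L−1)−2J1−J2=3·2−2·3−0=0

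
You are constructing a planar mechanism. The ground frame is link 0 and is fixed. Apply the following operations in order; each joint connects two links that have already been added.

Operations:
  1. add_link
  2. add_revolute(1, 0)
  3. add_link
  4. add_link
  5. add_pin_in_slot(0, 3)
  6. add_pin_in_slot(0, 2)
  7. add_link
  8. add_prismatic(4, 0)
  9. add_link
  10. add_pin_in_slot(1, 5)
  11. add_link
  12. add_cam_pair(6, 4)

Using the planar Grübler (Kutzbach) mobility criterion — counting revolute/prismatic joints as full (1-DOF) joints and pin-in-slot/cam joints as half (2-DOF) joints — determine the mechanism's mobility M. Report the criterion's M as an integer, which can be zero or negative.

link 0 = ground. State L|J1|J2 = 1|0|0
+link1  2|0|0
R(1,0) f=1→J1  2|1|0
+link2  3|1|0
+link3  4|1|0
PS(0,3) f=2→J2  4|1|1
PS(0,2) f=2→J2  4|1|2
+link4  5|1|2
P(4,0) f=1→J1  5|2|2
+link5  6|2|2
PS(1,5) f=2→J2  6|2|3
+link6  7|2|3
C(6,4) f=2→J2  7|2|4
M = 3(7−1)−2·2−4 = 18−4−4 = 10

M = 10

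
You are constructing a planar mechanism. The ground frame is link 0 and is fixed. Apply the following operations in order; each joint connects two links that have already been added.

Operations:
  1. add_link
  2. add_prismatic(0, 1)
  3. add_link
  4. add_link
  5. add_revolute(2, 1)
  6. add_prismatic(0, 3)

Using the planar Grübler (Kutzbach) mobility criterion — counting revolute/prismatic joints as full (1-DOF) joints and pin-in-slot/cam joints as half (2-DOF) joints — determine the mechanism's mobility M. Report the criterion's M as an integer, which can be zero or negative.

M = 3

(L,J1,J2)=(1,0,0); link0 fixed
link1: (2,0,0)
P 0-1 [J1]: (2,1,0)
link2: (3,1,0)
link3: (4,1,0)
R 2-1 [J1]: (4,2,0)
P 0-3 [J1]: (4,3,0)
Grübler: 3·3 − 2·3 − 0 = 3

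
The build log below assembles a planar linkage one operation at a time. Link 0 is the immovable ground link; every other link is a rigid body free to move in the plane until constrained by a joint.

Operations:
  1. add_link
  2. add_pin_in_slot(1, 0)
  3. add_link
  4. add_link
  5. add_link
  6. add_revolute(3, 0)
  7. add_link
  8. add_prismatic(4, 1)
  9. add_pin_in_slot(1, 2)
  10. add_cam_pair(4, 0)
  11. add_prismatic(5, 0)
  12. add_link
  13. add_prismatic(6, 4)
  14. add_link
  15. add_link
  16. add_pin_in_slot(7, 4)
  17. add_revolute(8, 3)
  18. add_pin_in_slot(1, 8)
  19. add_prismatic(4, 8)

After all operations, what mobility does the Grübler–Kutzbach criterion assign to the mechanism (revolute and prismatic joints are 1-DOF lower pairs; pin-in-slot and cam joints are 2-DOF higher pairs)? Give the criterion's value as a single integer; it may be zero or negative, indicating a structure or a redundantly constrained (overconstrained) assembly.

M = 7

L=1 J1=0 J2=0
add link → L=2 J1=0 J2=0
PS@1,0 dof=2 J2 → L=2 J1=0 J2=1
add link → L=3 J1=0 J2=1
add link → L=4 J1=0 J2=1
add link → L=5 J1=0 J2=1
R@3,0 dof=1 J1 → L=5 J1=1 J2=1
add link → L=6 J1=1 J2=1
P@4,1 dof=1 J1 → L=6 J1=2 J2=1
PS@1,2 dof=2 J2 → L=6 J1=2 J2=2
C@4,0 dof=2 J2 → L=6 J1=2 J2=3
P@5,0 dof=1 J1 → L=6 J1=3 J2=3
add link → L=7 J1=3 J2=3
P@6,4 dof=1 J1 → L=7 J1=4 J2=3
add link → L=8 J1=4 J2=3
add link → L=9 J1=4 J2=3
PS@7,4 dof=2 J2 → L=9 J1=4 J2=4
R@8,3 dof=1 J1 → L=9 J1=5 J2=4
PS@1,8 dof=2 J2 → L=9 J1=5 J2=5
P@4,8 dof=1 J1 → L=9 J1=6 J2=5
M=3(L−1)−2J1−J2=3·8−2·6−5=7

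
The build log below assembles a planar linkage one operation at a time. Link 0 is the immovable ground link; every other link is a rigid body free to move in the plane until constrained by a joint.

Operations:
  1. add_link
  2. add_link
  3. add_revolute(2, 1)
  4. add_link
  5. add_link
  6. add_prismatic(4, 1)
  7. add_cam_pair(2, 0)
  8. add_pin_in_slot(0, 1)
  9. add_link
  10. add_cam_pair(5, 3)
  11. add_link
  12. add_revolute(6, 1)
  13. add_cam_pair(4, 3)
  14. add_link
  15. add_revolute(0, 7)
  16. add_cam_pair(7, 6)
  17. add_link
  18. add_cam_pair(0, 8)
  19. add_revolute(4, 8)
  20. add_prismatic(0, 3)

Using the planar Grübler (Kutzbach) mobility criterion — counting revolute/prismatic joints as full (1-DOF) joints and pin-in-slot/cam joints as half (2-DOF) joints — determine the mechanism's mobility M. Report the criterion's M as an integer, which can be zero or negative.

M = 6

link 0 = ground. State L|J1|J2 = 1|0|0
+link1  2|0|0
+link2  3|0|0
R(2,1) f=1→J1  3|1|0
+link3  4|1|0
+link4  5|1|0
P(4,1) f=1→J1  5|2|0
C(2,0) f=2→J2  5|2|1
PS(0,1) f=2→J2  5|2|2
+link5  6|2|2
C(5,3) f=2→J2  6|2|3
+link6  7|2|3
R(6,1) f=1→J1  7|3|3
C(4,3) f=2→J2  7|3|4
+link7  8|3|4
R(0,7) f=1→J1  8|4|4
C(7,6) f=2→J2  8|4|5
+link8  9|4|5
C(0,8) f=2→J2  9|4|6
R(4,8) f=1→J1  9|5|6
P(0,3) f=1→J1  9|6|6
M = 3(9−1)−2·6−6 = 24−12−6 = 6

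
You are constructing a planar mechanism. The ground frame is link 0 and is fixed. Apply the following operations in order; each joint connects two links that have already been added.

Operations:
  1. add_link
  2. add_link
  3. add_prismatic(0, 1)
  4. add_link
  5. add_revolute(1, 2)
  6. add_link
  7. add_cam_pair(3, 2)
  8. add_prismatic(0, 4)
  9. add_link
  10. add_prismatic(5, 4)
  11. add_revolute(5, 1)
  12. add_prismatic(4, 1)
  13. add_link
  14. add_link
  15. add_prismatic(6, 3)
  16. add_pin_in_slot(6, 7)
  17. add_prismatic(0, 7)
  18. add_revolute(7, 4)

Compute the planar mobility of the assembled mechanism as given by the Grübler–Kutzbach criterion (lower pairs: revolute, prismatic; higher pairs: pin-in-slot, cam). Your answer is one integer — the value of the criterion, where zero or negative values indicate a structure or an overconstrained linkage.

M = 1

L=1 J1=0 J2=0
add link → L=2 J1=0 J2=0
add link → L=3 J1=0 J2=0
P@0,1 dof=1 J1 → L=3 J1=1 J2=0
add link → L=4 J1=1 J2=0
R@1,2 dof=1 J1 → L=4 J1=2 J2=0
add link → L=5 J1=2 J2=0
C@3,2 dof=2 J2 → L=5 J1=2 J2=1
P@0,4 dof=1 J1 → L=5 J1=3 J2=1
add link → L=6 J1=3 J2=1
P@5,4 dof=1 J1 → L=6 J1=4 J2=1
R@5,1 dof=1 J1 → L=6 J1=5 J2=1
P@4,1 dof=1 J1 → L=6 J1=6 J2=1
add link → L=7 J1=6 J2=1
add link → L=8 J1=6 J2=1
P@6,3 dof=1 J1 → L=8 J1=7 J2=1
PS@6,7 dof=2 J2 → L=8 J1=7 J2=2
P@0,7 dof=1 J1 → L=8 J1=8 J2=2
R@7,4 dof=1 J1 → L=8 J1=9 J2=2
M=3(L−1)−2J1−J2=3·7−2·9−2=1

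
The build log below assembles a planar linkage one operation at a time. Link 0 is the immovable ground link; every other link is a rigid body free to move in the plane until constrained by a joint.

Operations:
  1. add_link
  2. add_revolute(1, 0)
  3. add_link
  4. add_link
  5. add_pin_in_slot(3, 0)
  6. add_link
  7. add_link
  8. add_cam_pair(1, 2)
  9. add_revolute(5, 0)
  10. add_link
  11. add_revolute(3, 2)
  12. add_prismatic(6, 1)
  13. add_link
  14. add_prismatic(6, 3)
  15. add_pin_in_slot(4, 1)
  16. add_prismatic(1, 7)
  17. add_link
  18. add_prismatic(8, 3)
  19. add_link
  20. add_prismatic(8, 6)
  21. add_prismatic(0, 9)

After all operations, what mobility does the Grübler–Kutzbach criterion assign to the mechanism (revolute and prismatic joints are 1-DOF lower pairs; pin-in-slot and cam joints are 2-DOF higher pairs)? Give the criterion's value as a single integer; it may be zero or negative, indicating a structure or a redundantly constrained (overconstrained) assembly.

(L,J1,J2)=(1,0,0); link0 fixed
link1: (2,0,0)
R 1-0 [J1]: (2,1,0)
link2: (3,1,0)
link3: (4,1,0)
PS 3-0 [J2]: (4,1,1)
link4: (5,1,1)
link5: (6,1,1)
C 1-2 [J2]: (6,1,2)
R 5-0 [J1]: (6,2,2)
link6: (7,2,2)
R 3-2 [J1]: (7,3,2)
P 6-1 [J1]: (7,4,2)
link7: (8,4,2)
P 6-3 [J1]: (8,5,2)
PS 4-1 [J2]: (8,5,3)
P 1-7 [J1]: (8,6,3)
link8: (9,6,3)
P 8-3 [J1]: (9,7,3)
link9: (10,7,3)
P 8-6 [J1]: (10,8,3)
P 0-9 [J1]: (10,9,3)
Grübler: 3·9 − 2·9 − 3 = 6

M = 6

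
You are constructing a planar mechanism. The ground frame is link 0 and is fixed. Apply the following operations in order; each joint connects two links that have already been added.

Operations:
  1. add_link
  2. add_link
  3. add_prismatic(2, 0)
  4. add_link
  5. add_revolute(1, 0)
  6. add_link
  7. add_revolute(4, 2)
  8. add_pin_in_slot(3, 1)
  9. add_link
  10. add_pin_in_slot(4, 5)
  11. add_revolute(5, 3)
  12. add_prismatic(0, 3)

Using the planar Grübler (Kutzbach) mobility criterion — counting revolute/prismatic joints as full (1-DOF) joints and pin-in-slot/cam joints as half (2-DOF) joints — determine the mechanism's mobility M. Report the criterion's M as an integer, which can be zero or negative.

M = 3

ground; <1,0,0>
#1 <2,0,0>
#2 <3,0,0>
P:2↔0 J1 <3,1,0>
#3 <4,1,0>
R:1↔0 J1 <4,2,0>
#4 <5,2,0>
R:4↔2 J1 <5,3,0>
PS:3↔1 J2 <5,3,1>
#5 <6,3,1>
PS:4↔5 J2 <6,3,2>
R:5↔3 J1 <6,4,2>
P:0↔3 J1 <6,5,2>
3×5 − 2×5 − 1×2 = 3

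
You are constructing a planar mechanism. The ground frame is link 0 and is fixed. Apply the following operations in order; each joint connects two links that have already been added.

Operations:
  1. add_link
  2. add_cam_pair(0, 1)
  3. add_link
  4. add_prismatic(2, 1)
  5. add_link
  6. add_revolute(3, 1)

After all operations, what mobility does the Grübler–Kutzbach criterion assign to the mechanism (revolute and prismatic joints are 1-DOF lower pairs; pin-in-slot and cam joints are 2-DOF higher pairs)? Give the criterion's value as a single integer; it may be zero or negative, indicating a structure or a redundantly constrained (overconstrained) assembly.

M = 4

L=1 J1=0 J2=0
add link → L=2 J1=0 J2=0
C@0,1 dof=2 J2 → L=2 J1=0 J2=1
add link → L=3 J1=0 J2=1
P@2,1 dof=1 J1 → L=3 J1=1 J2=1
add link → L=4 J1=1 J2=1
R@3,1 dof=1 J1 → L=4 J1=2 J2=1
M=3(L−1)−2J1−J2=3·3−2·2−1=4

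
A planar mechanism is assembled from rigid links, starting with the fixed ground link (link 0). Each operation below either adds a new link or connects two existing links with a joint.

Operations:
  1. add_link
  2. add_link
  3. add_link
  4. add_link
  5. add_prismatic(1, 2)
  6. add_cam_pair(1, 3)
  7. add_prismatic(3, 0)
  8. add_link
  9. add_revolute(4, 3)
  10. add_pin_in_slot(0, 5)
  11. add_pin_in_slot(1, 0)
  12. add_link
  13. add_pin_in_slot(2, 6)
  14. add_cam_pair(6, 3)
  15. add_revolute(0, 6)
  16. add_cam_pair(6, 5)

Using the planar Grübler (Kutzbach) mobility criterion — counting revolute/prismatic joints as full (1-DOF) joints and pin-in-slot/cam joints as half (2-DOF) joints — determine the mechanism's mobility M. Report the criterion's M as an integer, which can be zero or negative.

L=1 J1=0 J2=0
add link → L=2 J1=0 J2=0
add link → L=3 J1=0 J2=0
add link → L=4 J1=0 J2=0
add link → L=5 J1=0 J2=0
P@1,2 dof=1 J1 → L=5 J1=1 J2=0
C@1,3 dof=2 J2 → L=5 J1=1 J2=1
P@3,0 dof=1 J1 → L=5 J1=2 J2=1
add link → L=6 J1=2 J2=1
R@4,3 dof=1 J1 → L=6 J1=3 J2=1
PS@0,5 dof=2 J2 → L=6 J1=3 J2=2
PS@1,0 dof=2 J2 → L=6 J1=3 J2=3
add link → L=7 J1=3 J2=3
PS@2,6 dof=2 J2 → L=7 J1=3 J2=4
C@6,3 dof=2 J2 → L=7 J1=3 J2=5
R@0,6 dof=1 J1 → L=7 J1=4 J2=5
C@6,5 dof=2 J2 → L=7 J1=4 J2=6
M=3(L−1)−2J1−J2=3·6−2·4−6=4

M = 4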